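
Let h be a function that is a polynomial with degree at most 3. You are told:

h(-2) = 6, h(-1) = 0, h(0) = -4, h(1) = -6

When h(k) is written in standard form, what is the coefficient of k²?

1

First differences: -6, -4, -2. Second differences: 2, 2.
Level-2 differences are constant, so h has degree 2.
Fitting a degree-2 polynomial gives h(k) = k² - 3k - 4.
The coefficient of k² is 1.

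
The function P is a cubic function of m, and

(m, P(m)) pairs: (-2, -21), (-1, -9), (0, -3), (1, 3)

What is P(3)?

Write P(m) = am³ + bm² + cm + d; the 4 given values yield a linear system in the 4 coefficients.
Solving, P(m) = m³ + 5m - 3.
Then P(3) = 39.

39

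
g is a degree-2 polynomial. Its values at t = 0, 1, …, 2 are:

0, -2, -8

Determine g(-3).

Write g(t) = at² + bt + c; the 3 given values yield a linear system in the 3 coefficients.
Solving, g(t) = -2t².
Then g(-3) = -18.

-18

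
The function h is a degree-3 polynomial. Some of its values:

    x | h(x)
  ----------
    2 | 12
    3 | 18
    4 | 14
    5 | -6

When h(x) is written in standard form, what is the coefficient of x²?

4

Write h(x) = ax³ + bx² + cx + d; the 4 given values yield a linear system in the 4 coefficients.
Solving, h(x) = -x³ + 4x² + 5x - 6.
The coefficient of x² is 4.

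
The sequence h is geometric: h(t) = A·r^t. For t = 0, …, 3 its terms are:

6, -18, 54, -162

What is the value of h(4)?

486

Consecutive ratio: -18/6 = -3, and 54/(-18) = -3, so r = -3.
Then A·(-3)^0 = 6 gives A = 6, and h(t) = 6·(-3)^t.
h(4) = 6·(-3)^4 = 486.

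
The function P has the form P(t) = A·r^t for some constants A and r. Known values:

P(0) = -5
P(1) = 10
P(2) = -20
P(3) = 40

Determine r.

Consecutive ratio: 10/(-5) = -2, and -20/10 = -2, so r = -2.
Then A·(-2)^0 = -5 gives A = -5, and P(t) = -5·(-2)^t.

-2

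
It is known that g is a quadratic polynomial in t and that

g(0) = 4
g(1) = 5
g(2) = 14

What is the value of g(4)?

Write g(t) = at² + bt + c; the 3 given values yield a linear system in the 3 coefficients.
Solving, g(t) = 4t² - 3t + 4.
Then g(4) = 56.

56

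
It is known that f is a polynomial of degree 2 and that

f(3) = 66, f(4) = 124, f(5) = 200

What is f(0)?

0

Write f(t) = at² + bt + c; the 3 given values yield a linear system in the 3 coefficients.
Solving, f(t) = 9t² - 5t.
Then f(0) = 0.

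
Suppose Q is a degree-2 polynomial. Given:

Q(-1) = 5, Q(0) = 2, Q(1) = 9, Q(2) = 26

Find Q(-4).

74

First differences: -3, 7, 17. Second differences: 10, 10.
Level-2 differences are constant, so Q has degree 2.
Fitting a degree-2 polynomial gives Q(m) = 5m² + 2m + 2.
Then Q(-4) = 74.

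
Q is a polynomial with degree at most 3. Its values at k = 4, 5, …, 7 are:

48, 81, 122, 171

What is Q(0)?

Write Q(k) = ak³ + bk² + ck + d; the 4 given values yield a linear system in the 4 coefficients.
Solving, the leading coefficient vanishes, and Q(k) = 4k² - 3k - 4.
The constant term is Q(0) = -4.

-4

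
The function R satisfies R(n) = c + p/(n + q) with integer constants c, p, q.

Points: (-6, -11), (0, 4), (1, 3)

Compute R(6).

1

(R(n) − c)(n + q) = p for each data point; the three points give a linear system in c and q, then p follows.
Solving: c = -1, q = 4, p = 20, so R(n) = -1 + 20/(n + 4).
Then R(6) = -1 + 20/10 = 1.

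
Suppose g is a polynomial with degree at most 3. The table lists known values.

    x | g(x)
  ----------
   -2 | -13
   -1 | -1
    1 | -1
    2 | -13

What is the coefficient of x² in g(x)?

-4

Write g(x) = ax³ + bx² + cx + d; the 4 given values yield a linear system in the 4 coefficients.
Solving, the leading coefficient vanishes, and g(x) = -4x² + 3.
The coefficient of x² is -4.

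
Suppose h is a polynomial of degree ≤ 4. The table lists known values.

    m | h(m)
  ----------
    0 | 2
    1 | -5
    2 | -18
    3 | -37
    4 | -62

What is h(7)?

Write h(m) = am^4 + bm³ + cm² + dm + e; the 5 given values yield a linear system in the 5 coefficients.
Solving, the top 2 coefficients vanish, and h(m) = -3m² - 4m + 2.
Then h(7) = -173.

-173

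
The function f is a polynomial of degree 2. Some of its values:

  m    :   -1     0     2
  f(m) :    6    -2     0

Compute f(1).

-4

Write f(m) = am² + bm + c; the 3 given values yield a linear system in the 3 coefficients.
Solving, f(m) = 3m² - 5m - 2.
Then f(1) = -4.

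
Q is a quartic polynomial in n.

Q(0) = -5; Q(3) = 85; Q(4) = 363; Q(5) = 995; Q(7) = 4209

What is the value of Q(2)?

Write Q(n) = an^4 + bn³ + cn² + dn + e; the 5 given values yield a linear system in the 5 coefficients.
Solving, Q(n) = 2n^4 - n³ - 5n² - 5.
Then Q(2) = -1.

-1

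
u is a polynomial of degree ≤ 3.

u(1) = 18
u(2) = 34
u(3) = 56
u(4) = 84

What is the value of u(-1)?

Write u(n) = an³ + bn² + cn + d; the 4 given values yield a linear system in the 4 coefficients.
Solving, the leading coefficient vanishes, and u(n) = 3n² + 7n + 8.
Then u(-1) = 4.

4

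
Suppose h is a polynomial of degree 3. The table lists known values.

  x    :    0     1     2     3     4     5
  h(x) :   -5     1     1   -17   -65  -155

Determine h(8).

-797

First differences: 6, 0, -18, -48, -90. Second differences: -6, -18, -30, -42. Third differences: -12, -12, -12.
Level-3 differences are constant, so h has degree 3.
Fitting a degree-3 polynomial gives h(x) = -2x³ + 3x² + 5x - 5.
Then h(8) = -797.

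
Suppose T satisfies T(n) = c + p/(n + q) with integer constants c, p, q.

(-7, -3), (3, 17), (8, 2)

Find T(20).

0

(T(n) − c)(n + q) = p for each data point; the three points give a linear system in c and q, then p follows.
Solving: c = -1, q = -2, p = 18, so T(n) = -1 + 18/(n − 2).
Then T(20) = -1 + 18/18 = 0.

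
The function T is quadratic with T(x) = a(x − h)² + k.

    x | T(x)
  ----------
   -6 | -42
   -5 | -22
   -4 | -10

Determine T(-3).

-6

First differences 20, 12; second difference -8 = 2a, so a = -4.
Expanding, the x-coefficient is −2ah = 8h; matching it to the data gives h = -3, and then k = -6.
So T(x) = -4(x + 3)² − 6.
T(-3) = -4·0² − 6 = -6.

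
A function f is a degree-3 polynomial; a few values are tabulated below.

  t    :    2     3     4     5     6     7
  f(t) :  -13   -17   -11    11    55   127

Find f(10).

First differences: -4, 6, 22, 44, 72. Second differences: 10, 16, 22, 28. Third differences: 6, 6, 6.
Level-3 differences are constant, so f has degree 3.
Fitting a degree-3 polynomial gives f(t) = t³ - 4t² - 3t + 1.
Then f(10) = 571.

571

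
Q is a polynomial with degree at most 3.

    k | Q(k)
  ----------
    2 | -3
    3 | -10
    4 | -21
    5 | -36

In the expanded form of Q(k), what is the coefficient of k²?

-2

First differences: -7, -11, -15. Second differences: -4, -4.
Level-2 differences are constant, so Q has degree 2.
Fitting a degree-2 polynomial gives Q(k) = -2k² + 3k - 1.
The coefficient of k² is -2.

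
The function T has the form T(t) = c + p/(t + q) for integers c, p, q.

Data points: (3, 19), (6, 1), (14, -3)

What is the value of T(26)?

-4

(T(t) − c)(t + q) = p for each data point; the three points give a linear system in c and q, then p follows.
Solving: c = -5, q = -2, p = 24, so T(t) = -5 + 24/(t − 2).
Then T(26) = -5 + 24/24 = -4.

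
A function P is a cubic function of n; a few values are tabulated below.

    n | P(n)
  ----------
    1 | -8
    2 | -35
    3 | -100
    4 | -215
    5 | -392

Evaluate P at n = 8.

First differences: -27, -65, -115, -177. Second differences: -38, -50, -62. Third differences: -12, -12.
Level-3 differences are constant, so P has degree 3.
Fitting a degree-3 polynomial gives P(n) = -2n³ - 7n² + 8n - 7.
Then P(8) = -1415.

-1415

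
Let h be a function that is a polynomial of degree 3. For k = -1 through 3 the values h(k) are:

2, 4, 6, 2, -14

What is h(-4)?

First differences: 2, 2, -4, -16. Second differences: 0, -6, -12. Third differences: -6, -6.
Level-3 differences are constant, so h has degree 3.
Fitting a degree-3 polynomial gives h(k) = -k³ + 3k + 4.
Then h(-4) = 56.

56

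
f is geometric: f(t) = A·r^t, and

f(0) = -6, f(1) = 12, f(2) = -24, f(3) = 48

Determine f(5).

Consecutive ratio: 12/(-6) = -2, and -24/12 = -2, so r = -2.
Then A·(-2)^0 = -6 gives A = -6, and f(t) = -6·(-2)^t.
f(5) = -6·(-2)^5 = 192.

192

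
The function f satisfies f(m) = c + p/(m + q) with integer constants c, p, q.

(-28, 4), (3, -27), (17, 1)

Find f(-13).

(f(m) − c)(m + q) = p for each data point; the three points give a linear system in c and q, then p follows.
Solving: c = 3, q = -2, p = -30, so f(m) = 3 − 30/(m − 2).
Then f(-13) = 3 − 30/(-15) = 5.

5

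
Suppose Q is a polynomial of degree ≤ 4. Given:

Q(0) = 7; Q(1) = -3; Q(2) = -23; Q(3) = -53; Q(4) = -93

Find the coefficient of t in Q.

-5

First differences: -10, -20, -30, -40. Second differences: -10, -10, -10.
Level-2 differences are constant, so Q has degree 2.
Fitting a degree-2 polynomial gives Q(t) = -5t² - 5t + 7.
The coefficient of t is -5.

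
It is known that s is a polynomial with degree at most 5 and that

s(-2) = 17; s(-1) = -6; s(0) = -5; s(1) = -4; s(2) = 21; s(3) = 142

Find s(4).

Write s(m) = am^5 + bm^4 + cm³ + dm² + em + p; the 6 given values yield a linear system in the 6 coefficients.
Solving, the leading coefficient vanishes, and s(m) = 2m^4 - 2m² + m - 5.
Then s(4) = 479.

479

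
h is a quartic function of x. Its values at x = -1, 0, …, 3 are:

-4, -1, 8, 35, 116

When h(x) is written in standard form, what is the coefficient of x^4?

1

Write h(x) = ax^4 + bx³ + cx² + dx + e; the 5 given values yield a linear system in the 5 coefficients.
Solving, h(x) = x^4 + 2x² + 6x - 1.
The coefficient of x^4 is 1.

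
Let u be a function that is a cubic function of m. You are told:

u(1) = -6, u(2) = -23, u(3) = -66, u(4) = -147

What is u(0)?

-3

Write u(m) = am³ + bm² + cm + d; the 4 given values yield a linear system in the 4 coefficients.
Solving, u(m) = -2m³ - m² - 3.
The constant term is u(0) = -3.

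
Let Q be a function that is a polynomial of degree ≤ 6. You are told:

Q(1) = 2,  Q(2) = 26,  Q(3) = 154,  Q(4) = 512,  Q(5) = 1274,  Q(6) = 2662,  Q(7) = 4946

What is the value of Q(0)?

4

First differences: 24, 128, 358, 762, 1388, 2284. Second differences: 104, 230, 404, 626, 896. Third differences: 126, 174, 222, 270. Fourth differences: 48, 48, 48.
Level-4 differences are constant, so Q has degree 4.
Fitting a degree-4 polynomial gives Q(t) = 2t^4 + t³ - 4t² - t + 4.
Then Q(0) = 4.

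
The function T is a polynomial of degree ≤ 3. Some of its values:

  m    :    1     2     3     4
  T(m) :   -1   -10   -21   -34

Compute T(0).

6

Write T(m) = am³ + bm² + cm + d; the 4 given values yield a linear system in the 4 coefficients.
Solving, the leading coefficient vanishes, and T(m) = -m² - 6m + 6.
Then T(0) = 6.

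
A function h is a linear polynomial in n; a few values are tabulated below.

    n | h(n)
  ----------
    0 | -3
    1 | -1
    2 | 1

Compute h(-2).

-7

First differences: 2, 2.
Level-1 differences are constant, so h has degree 1.
Fitting a degree-1 polynomial gives h(n) = 2n - 3.
Then h(-2) = -7.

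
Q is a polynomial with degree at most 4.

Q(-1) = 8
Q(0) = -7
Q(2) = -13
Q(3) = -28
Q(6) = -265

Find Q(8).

-703

Write Q(k) = ak^4 + bk³ + ck² + dk + e; the 5 given values yield a linear system in the 5 coefficients.
Solving, the leading coefficient vanishes, and Q(k) = -2k³ + 6k² - 7k - 7.
Then Q(8) = -703.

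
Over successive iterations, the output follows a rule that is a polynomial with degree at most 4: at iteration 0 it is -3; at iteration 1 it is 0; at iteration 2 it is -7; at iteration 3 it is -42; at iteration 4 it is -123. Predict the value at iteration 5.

-268

Write the value at n as s(n).
First differences: 3, -7, -35, -81. Second differences: -10, -28, -46. Third differences: -18, -18.
Level-3 differences are constant, so s has degree 3.
Fitting a degree-3 polynomial gives s(n) = -3n³ + 4n² + 2n - 3.
Then s(5) = -268.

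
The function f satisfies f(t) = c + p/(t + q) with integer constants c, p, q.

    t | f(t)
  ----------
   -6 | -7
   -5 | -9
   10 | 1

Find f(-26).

(f(t) − c)(t + q) = p for each data point; the three points give a linear system in c and q, then p follows.
Solving: c = -1, q = 2, p = 24, so f(t) = -1 + 24/(t + 2).
Then f(-26) = -1 + 24/(-24) = -2.

-2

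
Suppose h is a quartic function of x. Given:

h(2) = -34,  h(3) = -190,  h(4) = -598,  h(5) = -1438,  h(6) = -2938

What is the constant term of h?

2

Write h(x) = ax^4 + bx³ + cx² + dx + e; the 5 given values yield a linear system in the 5 coefficients.
Solving, h(x) = -2x^4 - 2x³ + 2x² + 2x + 2.
The constant term is h(0) = 2.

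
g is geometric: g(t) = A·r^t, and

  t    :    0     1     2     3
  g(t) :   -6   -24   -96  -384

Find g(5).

Consecutive ratio: -24/(-6) = 4, and -96/(-24) = 4, so r = 4.
Then A·4^0 = -6 gives A = -6, and g(t) = -6·4^t.
g(5) = -6·4^5 = -6144.

-6144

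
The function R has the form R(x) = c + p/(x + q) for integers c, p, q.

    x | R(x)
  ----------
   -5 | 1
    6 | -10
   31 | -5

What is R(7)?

(R(x) − c)(x + q) = p for each data point; the three points give a linear system in c and q, then p follows.
Solving: c = -4, q = -1, p = -30, so R(x) = -4 − 30/(x − 1).
Then R(7) = -4 − 30/6 = -9.

-9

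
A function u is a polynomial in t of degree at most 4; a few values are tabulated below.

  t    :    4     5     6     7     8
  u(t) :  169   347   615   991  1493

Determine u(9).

First differences: 178, 268, 376, 502. Second differences: 90, 108, 126. Third differences: 18, 18.
Level-3 differences are constant, so u has degree 3.
Extending the table by one column gives the next first difference 646, so u(9) = 1493 + 646 = 2139.

2139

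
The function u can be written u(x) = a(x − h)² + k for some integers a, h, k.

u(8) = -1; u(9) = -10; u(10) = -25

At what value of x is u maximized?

First differences -9, -15; second difference -6 = 2a, so a = -3.
Expanding, the x-coefficient is −2ah = 6h; matching it to the data gives h = 7, and then k = 2.
So u(x) = -3(x − 7)² + 2.
Hence h = 7.

7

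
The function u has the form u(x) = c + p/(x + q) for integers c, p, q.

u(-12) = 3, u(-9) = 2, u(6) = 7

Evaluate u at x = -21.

(u(x) − c)(x + q) = p for each data point; the three points give a linear system in c and q, then p follows.
Solving: c = 5, q = 3, p = 18, so u(x) = 5 + 18/(x + 3).
Then u(-21) = 5 + 18/(-18) = 4.

4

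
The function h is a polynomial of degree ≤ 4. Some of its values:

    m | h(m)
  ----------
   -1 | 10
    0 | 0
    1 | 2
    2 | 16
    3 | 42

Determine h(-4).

112

First differences: -10, 2, 14, 26. Second differences: 12, 12, 12.
Level-2 differences are constant, so h has degree 2.
Fitting a degree-2 polynomial gives h(m) = 6m² - 4m.
Then h(-4) = 112.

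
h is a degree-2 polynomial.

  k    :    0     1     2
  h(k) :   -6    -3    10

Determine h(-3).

Write h(k) = ak² + bk + c; the 3 given values yield a linear system in the 3 coefficients.
Solving, h(k) = 5k² - 2k - 6.
Then h(-3) = 45.

45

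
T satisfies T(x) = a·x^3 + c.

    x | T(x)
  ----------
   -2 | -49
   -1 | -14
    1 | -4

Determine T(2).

From T(-2) = -49 and T(-1) = -14: -8a + c = -49 and -1a + c = -14.
Subtracting: 7a = 35, so a = 5; then c = -49 − 5·(-8) = -9.
So T(x) = 5x³ − 9, and T(2) = 31.

31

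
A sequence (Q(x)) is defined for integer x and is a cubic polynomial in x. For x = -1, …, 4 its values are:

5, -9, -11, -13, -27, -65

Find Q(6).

First differences: -14, -2, -2, -14, -38. Second differences: 12, 0, -12, -24. Third differences: -12, -12, -12.
Level-3 differences are constant, so Q has degree 3.
Fitting a degree-3 polynomial gives Q(x) = -2x³ + 6x² - 6x - 9.
Then Q(6) = -261.

-261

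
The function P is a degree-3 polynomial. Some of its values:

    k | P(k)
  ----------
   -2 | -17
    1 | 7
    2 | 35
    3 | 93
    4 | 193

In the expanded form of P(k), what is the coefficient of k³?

Write P(k) = ak³ + bk² + ck + d; the 5 given values yield a linear system in the 4 coefficients.
Solving, P(k) = 2k³ + 3k² + 5k - 3.
The coefficient of k³ is 2.

2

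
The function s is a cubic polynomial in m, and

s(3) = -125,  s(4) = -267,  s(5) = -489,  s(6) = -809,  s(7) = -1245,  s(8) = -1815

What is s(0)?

1

First differences: -142, -222, -320, -436, -570. Second differences: -80, -98, -116, -134. Third differences: -18, -18, -18.
Level-3 differences are constant, so s has degree 3.
Fitting a degree-3 polynomial gives s(m) = -3m³ - 4m² - 3m + 1.
The constant term is s(0) = 1.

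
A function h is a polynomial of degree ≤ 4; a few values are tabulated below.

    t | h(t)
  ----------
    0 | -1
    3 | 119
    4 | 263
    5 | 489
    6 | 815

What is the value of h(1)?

Write h(t) = at^4 + bt³ + ct² + dt + e; the 5 given values yield a linear system in the 5 coefficients.
Solving, the leading coefficient vanishes, and h(t) = 3t³ + 5t² - 2t - 1.
Then h(1) = 5.

5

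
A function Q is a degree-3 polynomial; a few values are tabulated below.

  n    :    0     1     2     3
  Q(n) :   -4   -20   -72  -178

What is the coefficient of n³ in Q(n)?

Write Q(n) = an³ + bn² + cn + d; the 4 given values yield a linear system in the 4 coefficients.
Solving, Q(n) = -3n³ - 9n² - 4n - 4.
The coefficient of n³ is -3.

-3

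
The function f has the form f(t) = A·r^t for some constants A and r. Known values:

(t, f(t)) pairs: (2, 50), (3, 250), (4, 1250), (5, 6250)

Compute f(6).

31250

Consecutive ratio: 250/50 = 5, and 1250/250 = 5, so r = 5.
Then A·5^2 = 50 gives A = 2, and f(t) = 2·5^t.
f(6) = 2·5^6 = 31250.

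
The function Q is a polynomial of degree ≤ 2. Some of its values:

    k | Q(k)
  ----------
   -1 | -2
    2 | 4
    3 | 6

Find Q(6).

Write Q(k) = ak² + bk + c; the 3 given values yield a linear system in the 3 coefficients.
Solving, the leading coefficient vanishes, and Q(k) = 2k.
Then Q(6) = 12.

12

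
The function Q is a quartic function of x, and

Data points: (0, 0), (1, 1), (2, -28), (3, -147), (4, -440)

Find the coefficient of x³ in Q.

Write Q(x) = ax^4 + bx³ + cx² + dx + e; the 5 given values yield a linear system in the 5 coefficients.
Solving, Q(x) = -x^4 - 4x³ + 4x² + 2x.
The coefficient of x³ is -4.

-4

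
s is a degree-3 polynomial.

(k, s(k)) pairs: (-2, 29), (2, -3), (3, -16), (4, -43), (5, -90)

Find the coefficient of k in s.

-4

Write s(k) = ak³ + bk² + ck + d; the 5 given values yield a linear system in the 4 coefficients.
Solving, s(k) = -k³ + 2k² - 4k + 5.
The coefficient of k is -4.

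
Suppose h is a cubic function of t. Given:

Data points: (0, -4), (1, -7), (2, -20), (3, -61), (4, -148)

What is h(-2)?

44

First differences: -3, -13, -41, -87. Second differences: -10, -28, -46. Third differences: -18, -18.
Level-3 differences are constant, so h has degree 3.
Fitting a degree-3 polynomial gives h(t) = -3t³ + 4t² - 4t - 4.
Then h(-2) = 44.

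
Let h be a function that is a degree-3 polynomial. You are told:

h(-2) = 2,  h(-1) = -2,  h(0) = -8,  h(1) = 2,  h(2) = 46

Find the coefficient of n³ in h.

3

First differences: -4, -6, 10, 44. Second differences: -2, 16, 34. Third differences: 18, 18.
Level-3 differences are constant, so h has degree 3.
Fitting a degree-3 polynomial gives h(n) = 3n³ + 8n² - n - 8.
The coefficient of n³ is 3.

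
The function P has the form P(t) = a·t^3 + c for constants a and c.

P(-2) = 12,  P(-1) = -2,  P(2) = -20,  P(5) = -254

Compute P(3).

From P(-2) = 12 and P(-1) = -2: -8a + c = 12 and -1a + c = -2.
Subtracting: 7a = -14, so a = -2; then c = 12 − (-2)·(-8) = -4.
So P(t) = -2t³ − 4, and P(3) = -58.

-58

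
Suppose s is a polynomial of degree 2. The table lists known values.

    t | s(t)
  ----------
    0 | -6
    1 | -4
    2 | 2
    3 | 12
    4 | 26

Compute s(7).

92

Write s(t) = at² + bt + c; the 5 given values yield a linear system in the 3 coefficients.
Solving, s(t) = 2t² - 6.
Then s(7) = 92.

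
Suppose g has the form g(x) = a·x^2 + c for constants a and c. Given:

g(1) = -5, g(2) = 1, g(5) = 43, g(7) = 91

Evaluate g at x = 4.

25

From g(1) = -5 and g(2) = 1: 1a + c = -5 and 4a + c = 1.
Subtracting: 3a = 6, so a = 2; then c = -5 − 2·1 = -7.
So g(x) = 2x² − 7, and g(4) = 25.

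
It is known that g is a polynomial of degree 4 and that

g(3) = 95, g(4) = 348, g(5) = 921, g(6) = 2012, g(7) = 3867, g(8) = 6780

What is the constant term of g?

First differences: 253, 573, 1091, 1855, 2913. Second differences: 320, 518, 764, 1058. Third differences: 198, 246, 294. Fourth differences: 48, 48.
Level-4 differences are constant, so g has degree 4.
Fitting a degree-4 polynomial gives g(n) = 2n^4 - 3n³ + 2n² - 4.
The constant term is g(0) = -4.

-4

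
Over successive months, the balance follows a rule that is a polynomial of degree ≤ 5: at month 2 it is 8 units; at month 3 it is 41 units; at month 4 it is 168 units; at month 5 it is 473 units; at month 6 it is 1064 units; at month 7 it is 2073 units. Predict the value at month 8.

3656

Write the value at n as h(n).
First differences: 33, 127, 305, 591, 1009. Second differences: 94, 178, 286, 418. Third differences: 84, 108, 132. Fourth differences: 24, 24.
Level-4 differences are constant, so h has degree 4.
Fitting a degree-4 polynomial gives h(n) = n^4 - 8n² + 8n + 8.
Then h(8) = 3656.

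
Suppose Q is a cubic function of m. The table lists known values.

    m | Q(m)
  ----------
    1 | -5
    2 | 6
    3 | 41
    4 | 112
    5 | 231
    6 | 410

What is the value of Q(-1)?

First differences: 11, 35, 71, 119, 179. Second differences: 24, 36, 48, 60. Third differences: 12, 12, 12.
Level-3 differences are constant, so Q has degree 3.
Fitting a degree-3 polynomial gives Q(m) = 2m³ - 3m - 4.
Then Q(-1) = -3.

-3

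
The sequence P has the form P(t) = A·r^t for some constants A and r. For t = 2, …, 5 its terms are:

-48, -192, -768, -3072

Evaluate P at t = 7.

-49152

Consecutive ratio: -192/(-48) = 4, and -768/(-192) = 4, so r = 4.
Then A·4^2 = -48 gives A = -3, and P(t) = -3·4^t.
P(7) = -3·4^7 = -49152.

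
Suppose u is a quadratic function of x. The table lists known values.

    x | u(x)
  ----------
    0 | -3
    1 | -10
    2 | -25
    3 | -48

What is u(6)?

-165

Write u(x) = ax² + bx + c; the 4 given values yield a linear system in the 3 coefficients.
Solving, u(x) = -4x² - 3x - 3.
Then u(6) = -165.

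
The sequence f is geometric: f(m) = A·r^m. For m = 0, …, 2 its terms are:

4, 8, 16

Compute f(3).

32

Consecutive ratio: 8/4 = 2, and 16/8 = 2, so r = 2.
Then A·2^0 = 4 gives A = 4, and f(m) = 4·2^m.
f(3) = 4·2^3 = 32.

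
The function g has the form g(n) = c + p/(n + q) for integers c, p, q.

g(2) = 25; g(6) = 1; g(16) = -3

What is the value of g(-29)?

-6

(g(n) − c)(n + q) = p for each data point; the three points give a linear system in c and q, then p follows.
Solving: c = -5, q = -1, p = 30, so g(n) = -5 + 30/(n − 1).
Then g(-29) = -5 + 30/(-30) = -6.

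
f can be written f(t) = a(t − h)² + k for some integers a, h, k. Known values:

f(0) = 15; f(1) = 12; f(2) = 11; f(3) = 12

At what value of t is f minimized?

First differences -3, -1, 1; second difference 2 = 2a, so a = 1.
Expanding, the t-coefficient is −2ah = -2h; matching it to the data gives h = 2, and then k = 11.
So f(t) = 1(t − 2)² + 11.
Hence h = 2.

2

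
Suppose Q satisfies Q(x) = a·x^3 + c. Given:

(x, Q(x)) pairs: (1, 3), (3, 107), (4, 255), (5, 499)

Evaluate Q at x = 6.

From Q(1) = 3 and Q(3) = 107: 1a + c = 3 and 27a + c = 107.
Subtracting: 26a = 104, so a = 4; then c = 3 − 4·1 = -1.
So Q(x) = 4x³ − 1, and Q(6) = 863.

863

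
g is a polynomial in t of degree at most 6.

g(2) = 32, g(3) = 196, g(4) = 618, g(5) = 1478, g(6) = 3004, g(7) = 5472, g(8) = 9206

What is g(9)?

First differences: 164, 422, 860, 1526, 2468, 3734. Second differences: 258, 438, 666, 942, 1266. Third differences: 180, 228, 276, 324. Fourth differences: 48, 48, 48.
Level-4 differences are constant, so g has degree 4.
Extending the table by one column gives the next first difference 5372, so g(9) = 9206 + 5372 = 14578.

14578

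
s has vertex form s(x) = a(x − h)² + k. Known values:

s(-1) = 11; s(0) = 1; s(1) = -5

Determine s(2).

-7

First differences -10, -6; second difference 4 = 2a, so a = 2.
Expanding, the x-coefficient is −2ah = -4h; matching it to the data gives h = 2, and then k = -7.
So s(x) = 2(x − 2)² − 7.
s(2) = 2·0² − 7 = -7.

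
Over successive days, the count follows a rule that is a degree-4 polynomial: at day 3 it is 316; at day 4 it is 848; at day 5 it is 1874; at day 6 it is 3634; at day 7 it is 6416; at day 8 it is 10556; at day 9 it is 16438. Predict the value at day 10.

24494

Write the value at x as s(x).
First differences: 532, 1026, 1760, 2782, 4140, 5882. Second differences: 494, 734, 1022, 1358, 1742. Third differences: 240, 288, 336, 384. Fourth differences: 48, 48, 48.
Level-4 differences are constant, so s has degree 4.
Extending the table by one column gives the next first difference 8056, so s(10) = 16438 + 8056 = 24494.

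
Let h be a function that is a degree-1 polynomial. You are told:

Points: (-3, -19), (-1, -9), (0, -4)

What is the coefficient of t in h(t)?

Write h(t) = at + b; the 3 given values yield a linear system in the 2 coefficients.
Solving, h(t) = 5t - 4.
The coefficient of t is 5.

5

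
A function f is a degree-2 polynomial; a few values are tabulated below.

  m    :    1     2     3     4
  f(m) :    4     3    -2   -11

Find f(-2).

-17

First differences: -1, -5, -9. Second differences: -4, -4.
Level-2 differences are constant, so f has degree 2.
Fitting a degree-2 polynomial gives f(m) = -2m² + 5m + 1.
Then f(-2) = -17.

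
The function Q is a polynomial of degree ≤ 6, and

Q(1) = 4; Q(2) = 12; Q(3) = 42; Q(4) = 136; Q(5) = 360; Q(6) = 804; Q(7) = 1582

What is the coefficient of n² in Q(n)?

4

First differences: 8, 30, 94, 224, 444, 778. Second differences: 22, 64, 130, 220, 334. Third differences: 42, 66, 90, 114. Fourth differences: 24, 24, 24.
Level-4 differences are constant, so Q has degree 4.
Fitting a degree-4 polynomial gives Q(n) = n^4 - 3n³ + 4n² + 2n.
The coefficient of n² is 4.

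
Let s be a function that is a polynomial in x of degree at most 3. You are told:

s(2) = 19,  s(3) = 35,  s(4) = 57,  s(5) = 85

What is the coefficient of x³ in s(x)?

First differences: 16, 22, 28. Second differences: 6, 6.
Level-2 differences are constant, so s has degree 2.
Fitting a degree-2 polynomial gives s(x) = 3x² + x + 5.
The coefficient of x³ is 0.

0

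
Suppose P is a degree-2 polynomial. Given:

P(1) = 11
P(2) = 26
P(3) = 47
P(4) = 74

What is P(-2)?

First differences: 15, 21, 27. Second differences: 6, 6.
Level-2 differences are constant, so P has degree 2.
Fitting a degree-2 polynomial gives P(k) = 3k² + 6k + 2.
Then P(-2) = 2.

2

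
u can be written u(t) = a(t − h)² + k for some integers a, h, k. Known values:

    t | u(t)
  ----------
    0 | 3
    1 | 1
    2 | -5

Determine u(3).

First differences -2, -6; second difference -4 = 2a, so a = -2.
Expanding, the t-coefficient is −2ah = 4h; matching it to the data gives h = 0, and then k = 3.
So u(t) = -2(t + 0)² + 3.
u(3) = -2·3² + 3 = -15.

-15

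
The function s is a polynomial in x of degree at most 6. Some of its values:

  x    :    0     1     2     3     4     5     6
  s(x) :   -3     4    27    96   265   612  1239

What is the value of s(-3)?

First differences: 7, 23, 69, 169, 347, 627. Second differences: 16, 46, 100, 178, 280. Third differences: 30, 54, 78, 102. Fourth differences: 24, 24, 24.
Level-4 differences are constant, so s has degree 4.
Fitting a degree-4 polynomial gives s(x) = x^4 - x³ + 4x² + 3x - 3.
Then s(-3) = 132.

132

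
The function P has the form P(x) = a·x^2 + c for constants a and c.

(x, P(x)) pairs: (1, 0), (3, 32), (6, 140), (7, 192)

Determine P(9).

320

From P(1) = 0 and P(3) = 32: 1a + c = 0 and 9a + c = 32.
Subtracting: 8a = 32, so a = 4; then c = 0 − 4·1 = -4.
So P(x) = 4x² − 4, and P(9) = 320.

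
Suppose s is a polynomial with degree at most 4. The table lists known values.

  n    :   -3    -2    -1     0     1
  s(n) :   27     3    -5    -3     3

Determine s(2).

Write s(n) = an^4 + bn³ + cn² + dn + e; the 5 given values yield a linear system in the 5 coefficients.
Solving, the leading coefficient vanishes, and s(n) = -n³ + 2n² + 5n - 3.
Then s(2) = 7.

7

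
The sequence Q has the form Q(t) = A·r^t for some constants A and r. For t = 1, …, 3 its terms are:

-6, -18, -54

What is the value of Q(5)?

-486

Consecutive ratio: -18/(-6) = 3, and -54/(-18) = 3, so r = 3.
Then A·3^1 = -6 gives A = -2, and Q(t) = -2·3^t.
Q(5) = -2·3^5 = -486.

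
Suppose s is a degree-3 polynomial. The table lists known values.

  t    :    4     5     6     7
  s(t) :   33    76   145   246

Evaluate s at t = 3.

Write s(t) = at³ + bt² + ct + d; the 4 given values yield a linear system in the 4 coefficients.
Solving, s(t) = t³ - 2t² + 1.
Then s(3) = 10.

10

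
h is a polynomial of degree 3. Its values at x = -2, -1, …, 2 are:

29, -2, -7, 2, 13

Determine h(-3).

98

First differences: -31, -5, 9, 11. Second differences: 26, 14, 2. Third differences: -12, -12.
Level-3 differences are constant, so h has degree 3.
Fitting a degree-3 polynomial gives h(x) = -2x³ + 7x² + 4x - 7.
Then h(-3) = 98.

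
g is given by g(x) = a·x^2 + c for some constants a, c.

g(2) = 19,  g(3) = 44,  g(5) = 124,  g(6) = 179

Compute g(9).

From g(2) = 19 and g(3) = 44: 4a + c = 19 and 9a + c = 44.
Subtracting: 5a = 25, so a = 5; then c = 19 − 5·4 = -1.
So g(x) = 5x² − 1, and g(9) = 404.

404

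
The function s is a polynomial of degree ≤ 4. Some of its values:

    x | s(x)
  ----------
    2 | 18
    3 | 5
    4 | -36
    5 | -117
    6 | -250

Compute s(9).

-1081

Write s(x) = ax^4 + bx³ + cx² + dx + e; the 5 given values yield a linear system in the 5 coefficients.
Solving, the leading coefficient vanishes, and s(x) = -2x³ + 4x² + 5x + 8.
Then s(9) = -1081.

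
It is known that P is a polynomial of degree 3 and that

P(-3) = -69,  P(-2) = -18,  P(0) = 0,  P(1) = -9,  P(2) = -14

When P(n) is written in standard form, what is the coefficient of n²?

-4

Write P(n) = an³ + bn² + cn + d; the 5 given values yield a linear system in the 4 coefficients.
Solving, P(n) = 2n³ - 4n² - 7n.
The coefficient of n² is -4.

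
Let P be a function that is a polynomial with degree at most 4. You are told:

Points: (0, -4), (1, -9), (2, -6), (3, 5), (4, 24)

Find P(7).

Write P(t) = at^4 + bt³ + ct² + dt + e; the 5 given values yield a linear system in the 5 coefficients.
Solving, the top 2 coefficients vanish, and P(t) = 4t² - 9t - 4.
Then P(7) = 129.

129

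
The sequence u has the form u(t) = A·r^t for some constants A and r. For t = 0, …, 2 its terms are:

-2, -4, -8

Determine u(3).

Consecutive ratio: -4/(-2) = 2, and -8/(-4) = 2, so r = 2.
Then A·2^0 = -2 gives A = -2, and u(t) = -2·2^t.
u(3) = -2·2^3 = -16.

-16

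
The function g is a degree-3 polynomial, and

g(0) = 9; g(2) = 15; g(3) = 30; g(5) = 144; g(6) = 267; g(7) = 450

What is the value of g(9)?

1044

Write g(m) = am³ + bm² + cm + d; the 6 given values yield a linear system in the 4 coefficients.
Solving, g(m) = 2m³ - 6m² + 7m + 9.
Then g(9) = 1044.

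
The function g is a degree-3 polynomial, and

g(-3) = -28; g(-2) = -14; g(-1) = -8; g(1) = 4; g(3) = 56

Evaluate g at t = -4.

-56

Write g(t) = at³ + bt² + ct + d; the 5 given values yield a linear system in the 4 coefficients.
Solving, g(t) = t³ + 2t² + 5t - 4.
Then g(-4) = -56.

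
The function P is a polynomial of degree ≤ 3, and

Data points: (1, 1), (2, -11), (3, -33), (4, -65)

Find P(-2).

-23

First differences: -12, -22, -32. Second differences: -10, -10.
Level-2 differences are constant, so P has degree 2.
Fitting a degree-2 polynomial gives P(k) = -5k² + 3k + 3.
Then P(-2) = -23.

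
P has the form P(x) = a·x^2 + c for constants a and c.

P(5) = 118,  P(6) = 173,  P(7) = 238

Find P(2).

From P(5) = 118 and P(6) = 173: 25a + c = 118 and 36a + c = 173.
Subtracting: 11a = 55, so a = 5; then c = 118 − 5·25 = -7.
So P(x) = 5x² − 7, and P(2) = 13.

13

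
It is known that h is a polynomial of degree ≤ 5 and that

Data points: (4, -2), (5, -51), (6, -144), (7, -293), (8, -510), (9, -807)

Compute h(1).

1

Write h(t) = at^5 + bt^4 + ct³ + dt² + et + p; the 6 given values yield a linear system in the 6 coefficients.
Solving, the top 2 coefficients vanish, and h(t) = -2t³ + 8t² + t - 6.
Then h(1) = 1.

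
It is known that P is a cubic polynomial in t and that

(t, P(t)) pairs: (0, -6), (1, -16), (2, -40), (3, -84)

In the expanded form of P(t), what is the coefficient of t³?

-1

Write P(t) = at³ + bt² + ct + d; the 4 given values yield a linear system in the 4 coefficients.
Solving, P(t) = -t³ - 4t² - 5t - 6.
The coefficient of t³ is -1.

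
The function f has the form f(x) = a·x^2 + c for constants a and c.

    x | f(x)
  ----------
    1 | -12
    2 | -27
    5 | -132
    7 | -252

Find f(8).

From f(1) = -12 and f(2) = -27: 1a + c = -12 and 4a + c = -27.
Subtracting: 3a = -15, so a = -5; then c = -12 − (-5)·1 = -7.
So f(x) = -5x² − 7, and f(8) = -327.

-327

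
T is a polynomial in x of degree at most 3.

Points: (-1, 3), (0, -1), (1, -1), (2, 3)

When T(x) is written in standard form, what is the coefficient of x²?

2

First differences: -4, 0, 4. Second differences: 4, 4.
Level-2 differences are constant, so T has degree 2.
Fitting a degree-2 polynomial gives T(x) = 2x² - 2x - 1.
The coefficient of x² is 2.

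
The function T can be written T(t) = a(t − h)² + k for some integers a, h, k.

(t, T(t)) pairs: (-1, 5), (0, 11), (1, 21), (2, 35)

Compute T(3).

First differences 6, 10, 14; second difference 4 = 2a, so a = 2.
Expanding, the t-coefficient is −2ah = -4h; matching it to the data gives h = -2, and then k = 3.
So T(t) = 2(t + 2)² + 3.
T(3) = 2·5² + 3 = 53.

53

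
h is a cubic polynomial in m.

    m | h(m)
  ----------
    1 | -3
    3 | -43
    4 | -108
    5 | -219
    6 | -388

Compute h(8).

-948

Write h(m) = am³ + bm² + cm + d; the 5 given values yield a linear system in the 4 coefficients.
Solving, h(m) = -2m³ + m² + 2m - 4.
Then h(8) = -948.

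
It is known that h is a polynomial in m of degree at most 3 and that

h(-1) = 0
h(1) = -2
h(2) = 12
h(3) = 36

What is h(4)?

70

Write h(m) = am³ + bm² + cm + d; the 4 given values yield a linear system in the 4 coefficients.
Solving, the leading coefficient vanishes, and h(m) = 5m² - m - 6.
Then h(4) = 70.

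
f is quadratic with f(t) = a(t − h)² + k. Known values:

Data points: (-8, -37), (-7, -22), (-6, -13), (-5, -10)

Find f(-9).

-58

First differences 15, 9, 3; second difference -6 = 2a, so a = -3.
Expanding, the t-coefficient is −2ah = 6h; matching it to the data gives h = -5, and then k = -10.
So f(t) = -3(t + 5)² − 10.
f(-9) = -3·(-4)² − 10 = -58.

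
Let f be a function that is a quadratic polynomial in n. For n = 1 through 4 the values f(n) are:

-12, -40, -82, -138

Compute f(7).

-390

Write f(n) = an² + bn + c; the 4 given values yield a linear system in the 3 coefficients.
Solving, f(n) = -7n² - 7n + 2.
Then f(7) = -390.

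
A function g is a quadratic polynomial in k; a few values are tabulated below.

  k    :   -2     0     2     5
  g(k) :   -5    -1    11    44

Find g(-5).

Write g(k) = ak² + bk + c; the 4 given values yield a linear system in the 3 coefficients.
Solving, g(k) = k² + 4k - 1.
Then g(-5) = 4.

4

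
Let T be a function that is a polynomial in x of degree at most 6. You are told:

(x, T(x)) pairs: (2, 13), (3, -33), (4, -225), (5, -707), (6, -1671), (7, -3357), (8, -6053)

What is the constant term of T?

First differences: -46, -192, -482, -964, -1686, -2696. Second differences: -146, -290, -482, -722, -1010. Third differences: -144, -192, -240, -288. Fourth differences: -48, -48, -48.
Level-4 differences are constant, so T has degree 4.
Fitting a degree-4 polynomial gives T(x) = -2x^4 + 4x³ + x² + 3x + 3.
The constant term is T(0) = 3.

3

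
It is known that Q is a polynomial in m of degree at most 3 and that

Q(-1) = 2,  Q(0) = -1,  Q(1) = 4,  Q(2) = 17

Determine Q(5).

104

First differences: -3, 5, 13. Second differences: 8, 8.
Level-2 differences are constant, so Q has degree 2.
Fitting a degree-2 polynomial gives Q(m) = 4m² + m - 1.
Then Q(5) = 104.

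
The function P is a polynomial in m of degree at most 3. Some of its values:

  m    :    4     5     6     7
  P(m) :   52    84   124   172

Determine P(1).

Write P(m) = am³ + bm² + cm + d; the 4 given values yield a linear system in the 4 coefficients.
Solving, the leading coefficient vanishes, and P(m) = 4m² - 4m + 4.
Then P(1) = 4.

4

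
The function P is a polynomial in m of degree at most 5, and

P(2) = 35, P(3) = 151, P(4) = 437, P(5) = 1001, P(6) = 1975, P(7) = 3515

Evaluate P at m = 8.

5801

First differences: 116, 286, 564, 974, 1540. Second differences: 170, 278, 410, 566. Third differences: 108, 132, 156. Fourth differences: 24, 24.
Level-4 differences are constant, so P has degree 4.
Extending the table by one column gives the next first difference 2286, so P(8) = 3515 + 2286 = 5801.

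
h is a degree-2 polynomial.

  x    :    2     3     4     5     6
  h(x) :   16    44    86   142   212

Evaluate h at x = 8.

394

First differences: 28, 42, 56, 70. Second differences: 14, 14, 14.
Level-2 differences are constant, so h has degree 2.
Fitting a degree-2 polynomial gives h(x) = 7x² - 7x + 2.
Then h(8) = 394.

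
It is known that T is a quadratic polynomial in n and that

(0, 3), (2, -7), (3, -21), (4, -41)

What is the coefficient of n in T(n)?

1

Write T(n) = an² + bn + c; the 4 given values yield a linear system in the 3 coefficients.
Solving, T(n) = -3n² + n + 3.
The coefficient of n is 1.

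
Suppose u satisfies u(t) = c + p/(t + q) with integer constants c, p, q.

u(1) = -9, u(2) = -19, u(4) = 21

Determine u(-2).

(u(t) − c)(t + q) = p for each data point; the three points give a linear system in c and q, then p follows.
Solving: c = 1, q = -3, p = 20, so u(t) = 1 + 20/(t − 3).
Then u(-2) = 1 + 20/(-5) = -3.

-3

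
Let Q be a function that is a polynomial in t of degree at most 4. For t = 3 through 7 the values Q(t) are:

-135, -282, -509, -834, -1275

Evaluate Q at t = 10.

-3474

First differences: -147, -227, -325, -441. Second differences: -80, -98, -116. Third differences: -18, -18.
Level-3 differences are constant, so Q has degree 3.
Fitting a degree-3 polynomial gives Q(t) = -3t³ - 4t² - 8t + 6.
Then Q(10) = -3474.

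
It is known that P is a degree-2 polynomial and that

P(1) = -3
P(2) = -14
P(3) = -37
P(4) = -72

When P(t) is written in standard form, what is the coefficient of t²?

-6

Write P(t) = at² + bt + c; the 4 given values yield a linear system in the 3 coefficients.
Solving, P(t) = -6t² + 7t - 4.
The coefficient of t² is -6.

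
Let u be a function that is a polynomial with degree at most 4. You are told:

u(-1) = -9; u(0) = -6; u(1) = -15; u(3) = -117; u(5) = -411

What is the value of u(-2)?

-12

Write u(k) = ak^4 + bk³ + ck² + dk + e; the 5 given values yield a linear system in the 5 coefficients.
Solving, the leading coefficient vanishes, and u(k) = -2k³ - 6k² - k - 6.
Then u(-2) = -12.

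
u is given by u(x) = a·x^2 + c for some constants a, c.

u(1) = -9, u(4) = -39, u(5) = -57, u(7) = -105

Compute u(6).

-79

From u(1) = -9 and u(4) = -39: 1a + c = -9 and 16a + c = -39.
Subtracting: 15a = -30, so a = -2; then c = -9 − (-2)·1 = -7.
So u(x) = -2x² − 7, and u(6) = -79.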